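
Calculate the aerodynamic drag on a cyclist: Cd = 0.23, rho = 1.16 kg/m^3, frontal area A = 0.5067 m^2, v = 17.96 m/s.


Fd = 0.5 * Cd * rho * A * v^2
Fd = 0.5 * 0.23 * 1.16 * 0.5067 * 17.96^2
v^2 = 322.5616
Fd = 0.5 * 0.23 * 1.16 * 0.5067 * 322.5616 = 21.8032 N

21.8032 N


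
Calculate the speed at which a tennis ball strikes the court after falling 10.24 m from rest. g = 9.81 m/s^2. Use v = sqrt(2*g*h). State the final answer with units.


v = sqrt(2 * g * h)
v = sqrt(2 * 9.81 * 10.24)
v = sqrt(200.9088) = 14.1742 m/s

14.1742 m/s


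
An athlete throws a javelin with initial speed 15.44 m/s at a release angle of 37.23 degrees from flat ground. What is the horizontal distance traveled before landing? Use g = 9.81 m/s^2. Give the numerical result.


R = v^2 * sin(2*theta) / g
Convert angle to radians: theta = 37.23 deg = 0.6498 rad
sin(2*theta) = sin(1.2996) = 0.9634
R = 15.44^2 * 0.9634 / 9.81
R = 238.3936 * 0.9634 / 9.81 = 23.4127 m

23.4127 m


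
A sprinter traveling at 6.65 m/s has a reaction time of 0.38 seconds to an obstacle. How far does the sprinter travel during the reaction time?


d = v * t
d = 6.65 * 0.38
d = 2.527 m

2.527 m


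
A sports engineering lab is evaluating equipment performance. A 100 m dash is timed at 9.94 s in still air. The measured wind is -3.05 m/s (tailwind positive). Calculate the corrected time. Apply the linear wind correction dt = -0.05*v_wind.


dt = -0.05 * v_wind = -0.05 * -3.05 = 0.1525 s
t_corrected = t_still + dt = 9.94 + (0.1525)
t_corrected = 10.0925 s

10.0925 s


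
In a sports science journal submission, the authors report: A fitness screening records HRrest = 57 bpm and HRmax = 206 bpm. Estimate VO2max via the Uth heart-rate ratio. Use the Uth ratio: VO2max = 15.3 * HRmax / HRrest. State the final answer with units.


VO2max = 15.3 * HRmax / HRrest
VO2max = 15.3 * 206 / 57
VO2max = 3151.8 / 57 = 55.2947 mL/kg/min

55.2947 mL/kg/min


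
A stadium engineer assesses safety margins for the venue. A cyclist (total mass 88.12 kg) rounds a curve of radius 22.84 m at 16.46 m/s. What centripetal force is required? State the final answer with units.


Fc = m * v^2 / r
v^2 = 16.46^2 = 270.9316
Fc = 88.12 * 270.9316 / 22.84
Fc = 23874.4926 / 22.84 = 1045.293 N

1045.293 N


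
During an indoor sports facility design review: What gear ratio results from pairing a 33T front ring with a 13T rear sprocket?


GR = front_teeth / rear_teeth
GR = 33 / 13
GR = 2.5385

2.5385


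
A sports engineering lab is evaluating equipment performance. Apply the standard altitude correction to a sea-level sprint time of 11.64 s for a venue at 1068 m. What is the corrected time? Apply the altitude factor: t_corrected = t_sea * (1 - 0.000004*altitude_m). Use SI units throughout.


Correction factor = 1 - 0.000004 * 1068 = 0.995728
t_corrected = t_sea * factor = 11.64 * 0.995728
t_corrected = 11.5903 s

11.5903 s


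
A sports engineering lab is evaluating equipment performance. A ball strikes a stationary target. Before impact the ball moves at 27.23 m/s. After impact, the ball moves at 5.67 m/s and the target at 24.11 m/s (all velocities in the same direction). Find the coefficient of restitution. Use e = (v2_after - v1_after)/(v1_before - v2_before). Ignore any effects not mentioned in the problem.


e = (v2_after - v1_after) / (v1_before - v2_before)
Numerator = 24.11 - 5.67 = 18.44
Denominator = 27.23 - 0 = 27.23
e = 18.44 / 27.23 = 0.6772

0.6772


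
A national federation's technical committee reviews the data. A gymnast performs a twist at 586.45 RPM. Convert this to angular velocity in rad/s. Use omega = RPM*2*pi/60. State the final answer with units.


omega = RPM * 2 * pi / 60
omega = 586.45 * 2 * 3.14159 / 60
omega = 3684.774 / 60 = 61.4129 rad/s

61.4129 rad/s


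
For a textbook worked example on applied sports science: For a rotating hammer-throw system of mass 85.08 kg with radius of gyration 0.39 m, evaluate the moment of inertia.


I = m * k^2
I = 85.08 * 0.39^2
I = 85.08 * 0.1521 = 12.9407 kg*m^2

12.9407 kg*m^2


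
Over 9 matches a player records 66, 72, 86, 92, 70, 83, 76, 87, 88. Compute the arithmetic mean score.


Average = sum / n
Sum = 720
Average = 720 / 9 = 80

80


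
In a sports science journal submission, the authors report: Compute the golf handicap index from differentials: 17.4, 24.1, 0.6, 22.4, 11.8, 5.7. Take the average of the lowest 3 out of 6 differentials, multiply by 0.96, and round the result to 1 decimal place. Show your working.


All differentials: 17.4, 24.1, 0.6, 22.4, 11.8, 5.7
Sorted: 0.6, 5.7, 11.8, 17.4, 22.4, 24.1
Best 3: 0.6, 5.7, 11.8
Average of best = 18.1 / 3 = 6.0333
Raw index = 6.0333 * 0.96 = 5.792
Handicap index = round(5.792, 1) = 5.8

5.8


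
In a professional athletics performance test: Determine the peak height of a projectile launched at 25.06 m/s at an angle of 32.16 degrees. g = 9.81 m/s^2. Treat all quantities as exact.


H = (v*sin(theta))^2 / (2*g)
vy = v*sin(theta) = 25.06 * sin(32.16 deg) = 13.3391 m/s
H = vy^2 / (2*g) = 177.9308 / (2*9.81)
H = 177.9308 / 19.62 = 9.0689 m

9.0689 m


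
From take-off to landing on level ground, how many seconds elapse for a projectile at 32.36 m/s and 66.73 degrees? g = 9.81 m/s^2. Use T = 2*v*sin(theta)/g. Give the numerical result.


T = 2*v*sin(theta)/g
sin(theta) = sin(66.73 deg) = 0.9187
T = 2*32.36*0.9187 / 9.81
T = 59.4552 / 9.81 = 6.0607 s

6.0607 s


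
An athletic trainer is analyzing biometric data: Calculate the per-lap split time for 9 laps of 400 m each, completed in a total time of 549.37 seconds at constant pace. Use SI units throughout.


Split time = total_time / n_laps = 549.37 / 9
Split time = 61.0411 s per lap

61.0411 s


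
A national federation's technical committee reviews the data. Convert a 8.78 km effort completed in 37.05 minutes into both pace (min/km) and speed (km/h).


Pace = time / distance = 37.05 min / 8.78 km = 4.2198 min/km
Speed = distance / time_in_hours = 8.78 / 0.6175 hr
Speed = 14.2186 km/h

4.2198 min/km, 14.2186 km/h


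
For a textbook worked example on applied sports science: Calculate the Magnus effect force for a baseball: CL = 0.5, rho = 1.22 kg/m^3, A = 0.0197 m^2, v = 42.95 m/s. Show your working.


FM = 0.5 * CL * rho * A * v^2
FM = 0.5 * 0.5 * 1.22 * 0.0197 * 42.95^2
v^2 = 1844.7025
FM = 0.5 * 0.5 * 1.22 * 0.0197 * 1844.7025 = 11.0839 N

11.0839 N


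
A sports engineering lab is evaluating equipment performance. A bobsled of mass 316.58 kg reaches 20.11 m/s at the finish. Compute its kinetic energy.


KE = 0.5 * m * v^2
KE = 0.5 * 316.58 * 20.11^2
KE = 0.5 * 316.58 * 404.4121 = 64014.3913 J

64014.3913 J


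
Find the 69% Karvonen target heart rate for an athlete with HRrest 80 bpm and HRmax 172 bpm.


Target = HRrest + pct*(HRmax - HRrest)
Heart rate reserve = HRmax - HRrest = 172 - 80 = 92 bpm
Fraction = 69% = 0.69
Target = 80 + 0.69 * 92
Target = 80 + 63.48 = 143.48 bpm

143.48 bpm


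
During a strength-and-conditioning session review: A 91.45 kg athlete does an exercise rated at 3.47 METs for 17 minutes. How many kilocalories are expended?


kcal = MET * mass * time_hr
Convert time: 17 min = 0.2833 hr
kcal = 3.47 * 91.45 * 0.2833
kcal = 89.9106 kcal

89.9106 kcal


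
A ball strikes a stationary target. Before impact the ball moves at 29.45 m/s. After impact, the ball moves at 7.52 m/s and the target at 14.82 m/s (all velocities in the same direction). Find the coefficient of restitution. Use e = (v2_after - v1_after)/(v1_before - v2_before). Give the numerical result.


e = (v2_after - v1_after) / (v1_before - v2_before)
Numerator = 14.82 - 7.52 = 7.3
Denominator = 29.45 - 0 = 29.45
e = 7.3 / 29.45 = 0.2479

0.2479


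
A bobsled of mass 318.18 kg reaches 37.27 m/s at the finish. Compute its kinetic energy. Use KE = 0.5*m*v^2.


KE = 0.5 * m * v^2
KE = 0.5 * 318.18 * 37.27^2
KE = 0.5 * 318.18 * 1389.0529 = 220984.4259 J

220984.4259 J


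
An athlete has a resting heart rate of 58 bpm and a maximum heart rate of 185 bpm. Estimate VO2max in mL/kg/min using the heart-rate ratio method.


VO2max = 15.3 * HRmax / HRrest
VO2max = 15.3 * 185 / 58
VO2max = 2830.5 / 58 = 48.8017 mL/kg/min

48.8017 mL/kg/min


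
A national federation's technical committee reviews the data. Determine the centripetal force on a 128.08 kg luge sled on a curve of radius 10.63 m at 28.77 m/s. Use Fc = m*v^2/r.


Fc = m * v^2 / r
v^2 = 28.77^2 = 827.7129
Fc = 128.08 * 827.7129 / 10.63
Fc = 106013.4682 / 10.63 = 9973.045 N

9973.045 N


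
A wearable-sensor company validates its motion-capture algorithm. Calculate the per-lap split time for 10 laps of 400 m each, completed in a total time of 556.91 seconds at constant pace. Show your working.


Split time = total_time / n_laps = 556.91 / 10
Split time = 55.691 s per lap

55.691 s


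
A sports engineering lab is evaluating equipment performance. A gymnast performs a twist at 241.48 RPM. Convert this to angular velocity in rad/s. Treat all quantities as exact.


omega = RPM * 2 * pi / 60
omega = 241.48 * 2 * 3.14159 / 60
omega = 1517.2636 / 60 = 25.2877 rad/s

25.2877 rad/s


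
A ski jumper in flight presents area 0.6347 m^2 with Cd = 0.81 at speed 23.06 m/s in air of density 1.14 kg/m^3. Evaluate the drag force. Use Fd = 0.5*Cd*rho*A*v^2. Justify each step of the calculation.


Fd = 0.5 * Cd * rho * A * v^2
Fd = 0.5 * 0.81 * 1.14 * 0.6347 * 23.06^2
v^2 = 531.7636
Fd = 0.5 * 0.81 * 1.14 * 0.6347 * 531.7636 = 155.8285 N

155.8285 N


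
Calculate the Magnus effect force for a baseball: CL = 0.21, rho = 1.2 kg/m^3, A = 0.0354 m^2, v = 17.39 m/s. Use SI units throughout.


FM = 0.5 * CL * rho * A * v^2
FM = 0.5 * 0.21 * 1.2 * 0.0354 * 17.39^2
v^2 = 302.4121
FM = 0.5 * 0.21 * 1.2 * 0.0354 * 302.4121 = 1.3489 N

1.3489 N


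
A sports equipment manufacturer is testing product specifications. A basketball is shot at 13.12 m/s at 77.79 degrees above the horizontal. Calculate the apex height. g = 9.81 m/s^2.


H = (v*sin(theta))^2 / (2*g)
vy = v*sin(theta) = 13.12 * sin(77.79 deg) = 12.8232 m/s
H = vy^2 / (2*g) = 164.4348 / (2*9.81)
H = 164.4348 / 19.62 = 8.381 m

8.381 m


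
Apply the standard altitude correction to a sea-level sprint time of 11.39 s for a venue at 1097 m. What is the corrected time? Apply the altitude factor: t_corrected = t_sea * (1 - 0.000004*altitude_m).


Correction factor = 1 - 0.000004 * 1097 = 0.995612
t_corrected = t_sea * factor = 11.39 * 0.995612
t_corrected = 11.34 s

11.34 s


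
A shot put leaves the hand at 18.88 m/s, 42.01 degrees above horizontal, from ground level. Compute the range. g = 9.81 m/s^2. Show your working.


R = v^2 * sin(2*theta) / g
Convert angle to radians: theta = 42.01 deg = 0.7332 rad
sin(2*theta) = sin(1.4664) = 0.9946
R = 18.88^2 * 0.9946 / 9.81
R = 356.4544 * 0.9946 / 9.81 = 36.1381 m

36.1381 m


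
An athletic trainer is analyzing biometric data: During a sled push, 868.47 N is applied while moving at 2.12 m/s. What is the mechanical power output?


P = F * v
P = 868.47 * 2.12
P = 1841.1564 W

1841.1564 W


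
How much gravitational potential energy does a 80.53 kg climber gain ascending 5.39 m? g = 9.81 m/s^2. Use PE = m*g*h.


PE = m * g * h
PE = 80.53 * 9.81 * 5.39
PE = 789.9993 * 5.39 = 4258.0962 J

4258.0962 J


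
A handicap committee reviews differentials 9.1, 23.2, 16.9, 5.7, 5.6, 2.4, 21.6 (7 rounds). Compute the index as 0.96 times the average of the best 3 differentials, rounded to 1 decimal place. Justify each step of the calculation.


All differentials: 9.1, 23.2, 16.9, 5.7, 5.6, 2.4, 21.6
Sorted: 2.4, 5.6, 5.7, 9.1, 16.9, 21.6, 23.2
Best 3: 2.4, 5.6, 5.7
Average of best = 13.7 / 3 = 4.5667
Raw index = 4.5667 * 0.96 = 4.384
Handicap index = round(4.384, 1) = 4.4

4.4


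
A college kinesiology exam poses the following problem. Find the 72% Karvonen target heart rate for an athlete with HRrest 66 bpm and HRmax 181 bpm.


Target = HRrest + pct*(HRmax - HRrest)
Heart rate reserve = HRmax - HRrest = 181 - 66 = 115 bpm
Fraction = 72% = 0.72
Target = 66 + 0.72 * 115
Target = 66 + 82.8 = 148.8 bpm

148.8 bpm


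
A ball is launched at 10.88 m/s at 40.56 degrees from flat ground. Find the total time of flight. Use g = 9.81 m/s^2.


T = 2*v*sin(theta)/g
sin(theta) = sin(40.56 deg) = 0.6502
T = 2*10.88*0.6502 / 9.81
T = 14.1493 / 9.81 = 1.4423 s

1.4423 s


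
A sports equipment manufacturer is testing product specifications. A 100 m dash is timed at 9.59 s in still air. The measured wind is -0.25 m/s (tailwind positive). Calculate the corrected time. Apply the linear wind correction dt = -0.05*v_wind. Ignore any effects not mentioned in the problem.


dt = -0.05 * v_wind = -0.05 * -0.25 = 0.0125 s
t_corrected = t_still + dt = 9.59 + (0.0125)
t_corrected = 9.6025 s

9.6025 s


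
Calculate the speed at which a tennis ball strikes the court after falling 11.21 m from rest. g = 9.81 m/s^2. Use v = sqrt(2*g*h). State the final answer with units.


v = sqrt(2 * g * h)
v = sqrt(2 * 9.81 * 11.21)
v = sqrt(219.9402) = 14.8304 m/s

14.8304 m/s


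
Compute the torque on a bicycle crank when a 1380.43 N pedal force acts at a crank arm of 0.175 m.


tau = F * d
tau = 1380.43 * 0.175
tau = 241.5752 N*m

241.5752 N*m


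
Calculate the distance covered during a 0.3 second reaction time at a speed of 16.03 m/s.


d = v * t
d = 16.03 * 0.3
d = 4.809 m

4.809 m


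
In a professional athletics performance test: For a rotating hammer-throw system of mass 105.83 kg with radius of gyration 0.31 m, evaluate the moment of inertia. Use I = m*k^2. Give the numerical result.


I = m * k^2
I = 105.83 * 0.31^2
I = 105.83 * 0.0961 = 10.1703 kg*m^2

10.1703 kg*m^2


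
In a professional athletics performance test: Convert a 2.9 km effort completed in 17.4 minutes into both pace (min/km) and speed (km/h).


Pace = time / distance = 17.4 min / 2.9 km = 6 min/km
Speed = distance / time_in_hours = 2.9 / 0.29 hr
Speed = 10 km/h

6 min/km, 10 km/h


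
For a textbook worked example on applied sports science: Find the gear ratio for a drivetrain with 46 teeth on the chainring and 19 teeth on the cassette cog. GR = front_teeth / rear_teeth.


GR = front_teeth / rear_teeth
GR = 46 / 19
GR = 2.4211

2.4211


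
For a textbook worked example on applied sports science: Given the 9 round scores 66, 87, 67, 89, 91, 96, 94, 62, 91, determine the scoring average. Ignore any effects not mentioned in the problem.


Average = sum / n
Sum = 743
Average = 743 / 9 = 82.5556

82.5556


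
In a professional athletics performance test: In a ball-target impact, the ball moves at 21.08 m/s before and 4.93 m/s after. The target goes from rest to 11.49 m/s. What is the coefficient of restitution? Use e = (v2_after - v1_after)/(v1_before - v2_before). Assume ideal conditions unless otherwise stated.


e = (v2_after - v1_after) / (v1_before - v2_before)
Numerator = 11.49 - 4.93 = 6.56
Denominator = 21.08 - 0 = 21.08
e = 6.56 / 21.08 = 0.3112

0.3112


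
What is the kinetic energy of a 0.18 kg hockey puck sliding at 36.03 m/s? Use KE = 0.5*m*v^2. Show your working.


KE = 0.5 * m * v^2
KE = 0.5 * 0.18 * 36.03^2
KE = 0.5 * 0.18 * 1298.1609 = 116.8345 J

116.8345 J


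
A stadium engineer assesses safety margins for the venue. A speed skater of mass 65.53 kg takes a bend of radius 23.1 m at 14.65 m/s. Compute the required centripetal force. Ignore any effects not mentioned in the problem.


Fc = m * v^2 / r
v^2 = 14.65^2 = 214.6225
Fc = 65.53 * 214.6225 / 23.1
Fc = 14064.2124 / 23.1 = 608.8404 N

608.8404 N


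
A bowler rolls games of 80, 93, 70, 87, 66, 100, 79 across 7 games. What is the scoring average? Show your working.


Average = sum / n
Sum = 575
Average = 575 / 7 = 82.1429

82.1429


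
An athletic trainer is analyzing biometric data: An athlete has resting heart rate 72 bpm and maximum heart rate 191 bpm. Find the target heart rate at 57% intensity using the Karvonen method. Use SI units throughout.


Target = HRrest + pct*(HRmax - HRrest)
Heart rate reserve = HRmax - HRrest = 191 - 72 = 119 bpm
Fraction = 57% = 0.57
Target = 72 + 0.57 * 119
Target = 72 + 67.83 = 139.83 bpm

139.83 bpm


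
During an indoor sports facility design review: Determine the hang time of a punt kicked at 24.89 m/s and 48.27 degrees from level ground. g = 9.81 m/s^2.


T = 2*v*sin(theta)/g
sin(theta) = sin(48.27 deg) = 0.7463
T = 2*24.89*0.7463 / 9.81
T = 37.1503 / 9.81 = 3.787 s

3.787 s


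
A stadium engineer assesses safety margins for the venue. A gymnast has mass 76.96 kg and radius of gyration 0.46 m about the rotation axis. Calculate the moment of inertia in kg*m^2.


I = m * k^2
I = 76.96 * 0.46^2
I = 76.96 * 0.2116 = 16.2847 kg*m^2

16.2847 kg*m^2


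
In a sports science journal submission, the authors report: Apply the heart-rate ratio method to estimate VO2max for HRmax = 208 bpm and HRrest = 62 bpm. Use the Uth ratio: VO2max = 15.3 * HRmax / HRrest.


VO2max = 15.3 * HRmax / HRrest
VO2max = 15.3 * 208 / 62
VO2max = 3182.4 / 62 = 51.329 mL/kg/min

51.329 mL/kg/min


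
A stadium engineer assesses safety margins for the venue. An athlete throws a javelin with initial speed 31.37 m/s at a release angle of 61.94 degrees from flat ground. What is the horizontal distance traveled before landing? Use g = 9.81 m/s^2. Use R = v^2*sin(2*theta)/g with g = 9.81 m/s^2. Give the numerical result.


R = v^2 * sin(2*theta) / g
Convert angle to radians: theta = 61.94 deg = 1.0811 rad
sin(2*theta) = sin(2.1621) = 0.8302
R = 31.37^2 * 0.8302 / 9.81
R = 984.0769 * 0.8302 / 9.81 = 83.2811 m

83.2811 m


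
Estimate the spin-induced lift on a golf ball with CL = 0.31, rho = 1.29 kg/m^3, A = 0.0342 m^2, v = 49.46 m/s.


FM = 0.5 * CL * rho * A * v^2
FM = 0.5 * 0.31 * 1.29 * 0.0342 * 49.46^2
v^2 = 2446.2916
FM = 0.5 * 0.31 * 1.29 * 0.0342 * 2446.2916 = 16.7285 N

16.7285 N


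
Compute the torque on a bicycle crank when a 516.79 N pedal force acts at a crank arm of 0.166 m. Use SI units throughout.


tau = F * d
tau = 516.79 * 0.166
tau = 85.7871 N*m

85.7871 N*m


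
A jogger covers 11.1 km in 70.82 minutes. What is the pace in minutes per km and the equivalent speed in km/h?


Pace = time / distance = 70.82 min / 11.1 km = 6.3802 min/km
Speed = distance / time_in_hours = 11.1 / 1.1803 hr
Speed = 9.4041 km/h

6.3802 min/km, 9.4041 km/h


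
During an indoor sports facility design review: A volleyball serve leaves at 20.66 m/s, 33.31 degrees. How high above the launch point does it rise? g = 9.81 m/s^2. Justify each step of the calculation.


H = (v*sin(theta))^2 / (2*g)
vy = v*sin(theta) = 20.66 * sin(33.31 deg) = 11.3458 m/s
H = vy^2 / (2*g) = 128.7277 / (2*9.81)
H = 128.7277 / 19.62 = 6.561 m

6.561 m


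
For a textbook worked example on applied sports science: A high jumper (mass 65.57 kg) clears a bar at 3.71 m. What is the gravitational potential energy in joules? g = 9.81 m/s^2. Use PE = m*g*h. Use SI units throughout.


PE = m * g * h
PE = 65.57 * 9.81 * 3.71
PE = 643.2417 * 3.71 = 2386.4267 J

2386.4267 J


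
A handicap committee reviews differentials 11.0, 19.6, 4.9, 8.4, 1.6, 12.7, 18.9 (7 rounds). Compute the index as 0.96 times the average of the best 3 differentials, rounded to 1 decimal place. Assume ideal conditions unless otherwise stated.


All differentials: 11.0, 19.6, 4.9, 8.4, 1.6, 12.7, 18.9
Sorted: 1.6, 4.9, 8.4, 11.0, 12.7, 18.9, 19.6
Best 3: 1.6, 4.9, 8.4
Average of best = 14.9 / 3 = 4.9667
Raw index = 4.9667 * 0.96 = 4.768
Handicap index = round(4.768, 1) = 4.8

4.8


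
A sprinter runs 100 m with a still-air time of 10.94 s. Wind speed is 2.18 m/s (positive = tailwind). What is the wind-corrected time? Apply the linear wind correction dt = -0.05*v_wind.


dt = -0.05 * v_wind = -0.05 * 2.18 = -0.109 s
t_corrected = t_still + dt = 10.94 + (-0.109)
t_corrected = 10.831 s

10.831 s


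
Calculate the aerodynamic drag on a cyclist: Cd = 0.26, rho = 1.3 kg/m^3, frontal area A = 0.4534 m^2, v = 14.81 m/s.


Fd = 0.5 * Cd * rho * A * v^2
Fd = 0.5 * 0.26 * 1.3 * 0.4534 * 14.81^2
v^2 = 219.3361
Fd = 0.5 * 0.26 * 1.3 * 0.4534 * 219.3361 = 16.8065 N

16.8065 N


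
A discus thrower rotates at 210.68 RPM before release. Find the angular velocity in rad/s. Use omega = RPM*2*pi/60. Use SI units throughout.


omega = RPM * 2 * pi / 60
omega = 210.68 * 2 * 3.14159 / 60
omega = 1323.7415 / 60 = 22.0624 rad/s

22.0624 rad/s


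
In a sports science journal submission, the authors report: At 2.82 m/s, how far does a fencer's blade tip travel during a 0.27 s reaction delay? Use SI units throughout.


d = v * t
d = 2.82 * 0.27
d = 0.7614 m

0.7614 m


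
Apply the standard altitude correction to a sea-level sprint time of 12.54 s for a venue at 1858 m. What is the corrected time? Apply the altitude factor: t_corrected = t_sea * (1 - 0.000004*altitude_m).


Correction factor = 1 - 0.000004 * 1858 = 0.992568
t_corrected = t_sea * factor = 12.54 * 0.992568
t_corrected = 12.4468 s

12.4468 s


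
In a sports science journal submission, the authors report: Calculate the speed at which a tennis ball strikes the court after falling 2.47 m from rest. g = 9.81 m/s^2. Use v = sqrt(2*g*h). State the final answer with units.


v = sqrt(2 * g * h)
v = sqrt(2 * 9.81 * 2.47)
v = sqrt(48.4614) = 6.9614 m/s

6.9614 m/s


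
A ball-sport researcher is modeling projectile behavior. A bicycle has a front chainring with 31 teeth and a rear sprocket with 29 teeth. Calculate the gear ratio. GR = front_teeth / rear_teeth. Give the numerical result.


GR = front_teeth / rear_teeth
GR = 31 / 29
GR = 1.069

1.069


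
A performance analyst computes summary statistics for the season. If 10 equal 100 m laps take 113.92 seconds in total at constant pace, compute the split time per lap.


Split time = total_time / n_laps = 113.92 / 10
Split time = 11.392 s per lap

11.392 s


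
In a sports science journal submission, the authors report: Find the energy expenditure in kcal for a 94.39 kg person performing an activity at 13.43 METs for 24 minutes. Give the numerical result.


kcal = MET * mass * time_hr
Convert time: 24 min = 0.4 hr
kcal = 13.43 * 94.39 * 0.4
kcal = 507.0631 kcal

507.0631 kcal


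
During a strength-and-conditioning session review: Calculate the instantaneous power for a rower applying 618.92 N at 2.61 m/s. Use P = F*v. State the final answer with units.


P = F * v
P = 618.92 * 2.61
P = 1615.3812 W

1615.3812 W


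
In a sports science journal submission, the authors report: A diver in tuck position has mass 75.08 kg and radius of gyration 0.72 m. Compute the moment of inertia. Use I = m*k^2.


I = m * k^2
I = 75.08 * 0.72^2
I = 75.08 * 0.5184 = 38.9215 kg*m^2

38.9215 kg*m^2


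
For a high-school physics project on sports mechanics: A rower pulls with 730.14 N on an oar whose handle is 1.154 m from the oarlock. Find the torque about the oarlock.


tau = F * d
tau = 730.14 * 1.154
tau = 842.5816 N*m

842.5816 N*m


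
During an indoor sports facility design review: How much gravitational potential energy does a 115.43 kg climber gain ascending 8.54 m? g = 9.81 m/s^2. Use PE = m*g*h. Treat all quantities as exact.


PE = m * g * h
PE = 115.43 * 9.81 * 8.54
PE = 1132.3683 * 8.54 = 9670.4253 J

9670.4253 J


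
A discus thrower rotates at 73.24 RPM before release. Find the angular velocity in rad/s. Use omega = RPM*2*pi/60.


omega = RPM * 2 * pi / 60
omega = 73.24 * 2 * 3.14159 / 60
omega = 460.1805 / 60 = 7.6697 rad/s

7.6697 rad/s


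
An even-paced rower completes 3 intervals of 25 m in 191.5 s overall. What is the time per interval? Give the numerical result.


Split time = total_time / n_laps = 191.5 / 3
Split time = 63.8333 s per lap

63.8333 s


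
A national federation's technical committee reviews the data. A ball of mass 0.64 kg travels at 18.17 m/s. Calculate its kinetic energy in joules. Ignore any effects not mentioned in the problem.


KE = 0.5 * m * v^2
KE = 0.5 * 0.64 * 18.17^2
KE = 0.5 * 0.64 * 330.1489 = 105.6476 J

105.6476 J


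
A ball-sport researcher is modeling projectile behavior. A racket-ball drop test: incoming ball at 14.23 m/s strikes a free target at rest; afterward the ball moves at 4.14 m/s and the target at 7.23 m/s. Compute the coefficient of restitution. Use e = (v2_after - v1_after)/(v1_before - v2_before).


e = (v2_after - v1_after) / (v1_before - v2_before)
Numerator = 7.23 - 4.14 = 3.09
Denominator = 14.23 - 0 = 14.23
e = 3.09 / 14.23 = 0.2171

0.2171


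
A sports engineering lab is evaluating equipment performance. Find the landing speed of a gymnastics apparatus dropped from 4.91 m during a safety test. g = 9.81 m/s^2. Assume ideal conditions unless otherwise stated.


v = sqrt(2 * g * h)
v = sqrt(2 * 9.81 * 4.91)
v = sqrt(96.3342) = 9.815 m/s

9.815 m/s


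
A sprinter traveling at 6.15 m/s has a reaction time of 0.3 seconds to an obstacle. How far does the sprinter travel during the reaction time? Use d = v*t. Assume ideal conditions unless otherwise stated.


d = v * t
d = 6.15 * 0.3
d = 1.845 m

1.845 m


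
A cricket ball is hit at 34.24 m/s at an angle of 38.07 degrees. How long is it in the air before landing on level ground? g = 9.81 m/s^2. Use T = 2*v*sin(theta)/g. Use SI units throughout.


T = 2*v*sin(theta)/g
sin(theta) = sin(38.07 deg) = 0.6166
T = 2*34.24*0.6166 / 9.81
T = 42.2264 / 9.81 = 4.3044 s

4.3044 s


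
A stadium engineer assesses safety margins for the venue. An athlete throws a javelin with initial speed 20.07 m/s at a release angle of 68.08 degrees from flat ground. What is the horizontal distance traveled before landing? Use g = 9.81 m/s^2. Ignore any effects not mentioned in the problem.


R = v^2 * sin(2*theta) / g
Convert angle to radians: theta = 68.08 deg = 1.1882 rad
sin(2*theta) = sin(2.3764) = 0.6926
R = 20.07^2 * 0.6926 / 9.81
R = 402.8049 * 0.6926 / 9.81 = 28.4405 m

28.4405 m


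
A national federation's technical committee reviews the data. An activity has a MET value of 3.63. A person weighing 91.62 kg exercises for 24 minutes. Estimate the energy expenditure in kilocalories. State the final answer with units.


kcal = MET * mass * time_hr
Convert time: 24 min = 0.4 hr
kcal = 3.63 * 91.62 * 0.4
kcal = 133.0322 kcal

133.0322 kcal


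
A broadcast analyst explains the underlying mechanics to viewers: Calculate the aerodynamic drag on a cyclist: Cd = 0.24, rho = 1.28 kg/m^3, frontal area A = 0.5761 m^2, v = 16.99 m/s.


Fd = 0.5 * Cd * rho * A * v^2
Fd = 0.5 * 0.24 * 1.28 * 0.5761 * 16.99^2
v^2 = 288.6601
Fd = 0.5 * 0.24 * 1.28 * 0.5761 * 288.6601 = 25.5432 N

25.5432 N


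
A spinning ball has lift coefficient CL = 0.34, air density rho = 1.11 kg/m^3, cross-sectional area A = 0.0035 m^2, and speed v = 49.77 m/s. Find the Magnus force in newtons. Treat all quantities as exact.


FM = 0.5 * CL * rho * A * v^2
FM = 0.5 * 0.34 * 1.11 * 0.0035 * 49.77^2
v^2 = 2477.0529
FM = 0.5 * 0.34 * 1.11 * 0.0035 * 2477.0529 = 1.636 N

1.636 N


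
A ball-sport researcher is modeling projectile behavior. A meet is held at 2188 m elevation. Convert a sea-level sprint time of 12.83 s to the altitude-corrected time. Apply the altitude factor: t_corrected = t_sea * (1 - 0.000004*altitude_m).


Correction factor = 1 - 0.000004 * 2188 = 0.991248
t_corrected = t_sea * factor = 12.83 * 0.991248
t_corrected = 12.7177 s

12.7177 s


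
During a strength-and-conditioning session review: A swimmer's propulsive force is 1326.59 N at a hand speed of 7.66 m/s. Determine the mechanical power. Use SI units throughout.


P = F * v
P = 1326.59 * 7.66
P = 10161.6794 W

10161.6794 W


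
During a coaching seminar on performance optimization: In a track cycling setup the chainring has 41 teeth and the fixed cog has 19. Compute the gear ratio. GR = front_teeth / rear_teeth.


GR = front_teeth / rear_teeth
GR = 41 / 19
GR = 2.1579

2.1579


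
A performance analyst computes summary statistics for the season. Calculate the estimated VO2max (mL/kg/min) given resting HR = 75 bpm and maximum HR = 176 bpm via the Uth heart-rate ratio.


VO2max = 15.3 * HRmax / HRrest
VO2max = 15.3 * 176 / 75
VO2max = 2692.8 / 75 = 35.904 mL/kg/min

35.904 mL/kg/min


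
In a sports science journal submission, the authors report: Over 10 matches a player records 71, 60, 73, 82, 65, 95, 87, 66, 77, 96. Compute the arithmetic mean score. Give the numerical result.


Average = sum / n
Sum = 772
Average = 772 / 10 = 77.2

77.2


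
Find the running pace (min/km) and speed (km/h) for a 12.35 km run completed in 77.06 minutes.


Pace = time / distance = 77.06 min / 12.35 km = 6.2397 min/km
Speed = distance / time_in_hours = 12.35 / 1.2843 hr
Speed = 9.6159 km/h

6.2397 min/km, 9.6159 km/h


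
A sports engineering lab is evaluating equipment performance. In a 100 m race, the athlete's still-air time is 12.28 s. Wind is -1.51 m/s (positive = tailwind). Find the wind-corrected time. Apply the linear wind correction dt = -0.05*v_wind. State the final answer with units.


dt = -0.05 * v_wind = -0.05 * -1.51 = 0.0755 s
t_corrected = t_still + dt = 12.28 + (0.0755)
t_corrected = 12.3555 s

12.3555 s


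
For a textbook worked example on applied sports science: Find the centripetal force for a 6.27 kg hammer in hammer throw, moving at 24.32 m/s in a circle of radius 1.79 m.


Fc = m * v^2 / r
v^2 = 24.32^2 = 591.4624
Fc = 6.27 * 591.4624 / 1.79
Fc = 3708.4692 / 1.79 = 2071.7705 N

2071.7705 N


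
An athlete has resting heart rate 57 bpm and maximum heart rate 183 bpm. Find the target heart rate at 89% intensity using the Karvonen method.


Target = HRrest + pct*(HRmax - HRrest)
Heart rate reserve = HRmax - HRrest = 183 - 57 = 126 bpm
Fraction = 89% = 0.89
Target = 57 + 0.89 * 126
Target = 57 + 112.14 = 169.14 bpm

169.14 bpm


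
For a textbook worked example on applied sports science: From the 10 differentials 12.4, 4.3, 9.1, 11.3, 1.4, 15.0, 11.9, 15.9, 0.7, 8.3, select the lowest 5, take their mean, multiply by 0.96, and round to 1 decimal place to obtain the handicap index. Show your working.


All differentials: 12.4, 4.3, 9.1, 11.3, 1.4, 15.0, 11.9, 15.9, 0.7, 8.3
Sorted: 0.7, 1.4, 4.3, 8.3, 9.1, 11.3, 11.9, 12.4, 15.0, 15.9
Best 5: 0.7, 1.4, 4.3, 8.3, 9.1
Average of best = 23.8 / 5 = 4.76
Raw index = 4.76 * 0.96 = 4.5696
Handicap index = round(4.5696, 1) = 4.6

4.6


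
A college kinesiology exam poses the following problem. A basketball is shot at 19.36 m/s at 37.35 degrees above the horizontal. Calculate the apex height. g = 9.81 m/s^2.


H = (v*sin(theta))^2 / (2*g)
vy = v*sin(theta) = 19.36 * sin(37.35 deg) = 11.7454 m/s
H = vy^2 / (2*g) = 137.9537 / (2*9.81)
H = 137.9537 / 19.62 = 7.0313 m

7.0313 m


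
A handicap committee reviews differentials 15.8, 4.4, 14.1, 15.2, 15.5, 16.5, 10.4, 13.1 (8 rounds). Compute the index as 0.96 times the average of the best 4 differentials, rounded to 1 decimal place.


All differentials: 15.8, 4.4, 14.1, 15.2, 15.5, 16.5, 10.4, 13.1
Sorted: 4.4, 10.4, 13.1, 14.1, 15.2, 15.5, 15.8, 16.5
Best 4: 4.4, 10.4, 13.1, 14.1
Average of best = 42 / 4 = 10.5
Raw index = 10.5 * 0.96 = 10.08
Handicap index = round(10.08, 1) = 10.1

10.1


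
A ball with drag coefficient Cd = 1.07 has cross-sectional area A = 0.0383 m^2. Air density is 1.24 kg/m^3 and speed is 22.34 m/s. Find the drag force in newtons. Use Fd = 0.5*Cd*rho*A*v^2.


Fd = 0.5 * Cd * rho * A * v^2
Fd = 0.5 * 1.07 * 1.24 * 0.0383 * 22.34^2
v^2 = 499.0756
Fd = 0.5 * 1.07 * 1.24 * 0.0383 * 499.0756 = 12.6806 N

12.6806 N


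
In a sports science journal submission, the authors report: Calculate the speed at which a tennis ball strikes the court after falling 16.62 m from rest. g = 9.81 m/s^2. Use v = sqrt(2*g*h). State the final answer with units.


v = sqrt(2 * g * h)
v = sqrt(2 * 9.81 * 16.62)
v = sqrt(326.0844) = 18.0578 m/s

18.0578 m/s


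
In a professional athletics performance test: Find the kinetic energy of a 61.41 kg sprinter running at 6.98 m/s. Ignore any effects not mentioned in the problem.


KE = 0.5 * m * v^2
KE = 0.5 * 61.41 * 6.98^2
KE = 0.5 * 61.41 * 48.7204 = 1495.9599 J

1495.9599 J


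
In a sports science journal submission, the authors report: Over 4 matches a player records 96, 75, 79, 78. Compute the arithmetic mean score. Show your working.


Average = sum / n
Sum = 328
Average = 328 / 4 = 82

82


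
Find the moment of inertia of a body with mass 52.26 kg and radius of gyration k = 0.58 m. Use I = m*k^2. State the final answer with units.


I = m * k^2
I = 52.26 * 0.58^2
I = 52.26 * 0.3364 = 17.5803 kg*m^2

17.5803 kg*m^2


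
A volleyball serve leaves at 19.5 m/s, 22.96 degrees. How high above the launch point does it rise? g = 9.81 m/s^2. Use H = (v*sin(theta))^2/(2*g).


H = (v*sin(theta))^2 / (2*g)
vy = v*sin(theta) = 19.5 * sin(22.96 deg) = 7.6067 m/s
H = vy^2 / (2*g) = 57.8622 / (2*9.81)
H = 57.8622 / 19.62 = 2.9491 m

2.9491 m


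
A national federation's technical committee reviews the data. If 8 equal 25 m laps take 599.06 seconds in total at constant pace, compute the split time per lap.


Split time = total_time / n_laps = 599.06 / 8
Split time = 74.8825 s per lap

74.8825 s


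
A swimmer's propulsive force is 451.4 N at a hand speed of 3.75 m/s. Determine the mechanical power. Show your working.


P = F * v
P = 451.4 * 3.75
P = 1692.75 W

1692.75 W


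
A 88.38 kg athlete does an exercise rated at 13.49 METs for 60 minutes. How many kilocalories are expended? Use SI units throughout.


kcal = MET * mass * time_hr
Convert time: 60 min = 1 hr
kcal = 13.49 * 88.38 * 1
kcal = 1192.2462 kcal

1192.2462 kcal


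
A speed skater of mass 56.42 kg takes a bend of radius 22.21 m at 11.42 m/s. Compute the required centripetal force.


Fc = m * v^2 / r
v^2 = 11.42^2 = 130.4164
Fc = 56.42 * 130.4164 / 22.21
Fc = 7358.0933 / 22.21 = 331.2964 N

331.2964 N


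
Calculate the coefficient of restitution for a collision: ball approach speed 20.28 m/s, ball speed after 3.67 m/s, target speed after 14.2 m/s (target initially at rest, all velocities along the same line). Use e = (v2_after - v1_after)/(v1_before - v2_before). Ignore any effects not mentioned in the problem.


e = (v2_after - v1_after) / (v1_before - v2_before)
Numerator = 14.2 - 3.67 = 10.53
Denominator = 20.28 - 0 = 20.28
e = 10.53 / 20.28 = 0.5192

0.5192


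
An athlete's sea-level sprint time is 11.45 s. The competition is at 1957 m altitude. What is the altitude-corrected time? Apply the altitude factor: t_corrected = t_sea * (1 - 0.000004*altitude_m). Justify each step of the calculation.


Correction factor = 1 - 0.000004 * 1957 = 0.992172
t_corrected = t_sea * factor = 11.45 * 0.992172
t_corrected = 11.3604 s

11.3604 s


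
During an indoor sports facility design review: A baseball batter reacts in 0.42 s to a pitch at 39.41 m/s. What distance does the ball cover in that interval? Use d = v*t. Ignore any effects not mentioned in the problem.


d = v * t
d = 39.41 * 0.42
d = 16.5522 m

16.5522 m


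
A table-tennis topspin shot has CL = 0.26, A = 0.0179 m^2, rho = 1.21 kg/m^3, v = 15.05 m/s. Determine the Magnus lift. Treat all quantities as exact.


FM = 0.5 * CL * rho * A * v^2
FM = 0.5 * 0.26 * 1.21 * 0.0179 * 15.05^2
v^2 = 226.5025
FM = 0.5 * 0.26 * 1.21 * 0.0179 * 226.5025 = 0.6378 N

0.6378 N


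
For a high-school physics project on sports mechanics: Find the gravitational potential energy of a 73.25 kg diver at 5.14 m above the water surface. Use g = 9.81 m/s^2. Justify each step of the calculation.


PE = m * g * h
PE = 73.25 * 9.81 * 5.14
PE = 718.5825 * 5.14 = 3693.514 J

3693.514 J


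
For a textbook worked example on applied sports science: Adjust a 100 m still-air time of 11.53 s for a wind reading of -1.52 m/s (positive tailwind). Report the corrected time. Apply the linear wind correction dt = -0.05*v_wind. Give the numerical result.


dt = -0.05 * v_wind = -0.05 * -1.52 = 0.076 s
t_corrected = t_still + dt = 11.53 + (0.076)
t_corrected = 11.606 s

11.606 s


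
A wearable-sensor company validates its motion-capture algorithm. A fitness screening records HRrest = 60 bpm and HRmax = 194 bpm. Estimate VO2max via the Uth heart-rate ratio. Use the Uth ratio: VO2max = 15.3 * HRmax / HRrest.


VO2max = 15.3 * HRmax / HRrest
VO2max = 15.3 * 194 / 60
VO2max = 2968.2 / 60 = 49.47 mL/kg/min

49.47 mL/kg/min


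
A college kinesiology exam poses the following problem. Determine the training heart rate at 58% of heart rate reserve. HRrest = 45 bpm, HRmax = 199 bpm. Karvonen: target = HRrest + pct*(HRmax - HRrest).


Target = HRrest + pct*(HRmax - HRrest)
Heart rate reserve = HRmax - HRrest = 199 - 45 = 154 bpm
Fraction = 58% = 0.58
Target = 45 + 0.58 * 154
Target = 45 + 89.32 = 134.32 bpm

134.32 bpm


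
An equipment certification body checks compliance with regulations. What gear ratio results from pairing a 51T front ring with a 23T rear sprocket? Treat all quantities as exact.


GR = front_teeth / rear_teeth
GR = 51 / 23
GR = 2.2174

2.2174


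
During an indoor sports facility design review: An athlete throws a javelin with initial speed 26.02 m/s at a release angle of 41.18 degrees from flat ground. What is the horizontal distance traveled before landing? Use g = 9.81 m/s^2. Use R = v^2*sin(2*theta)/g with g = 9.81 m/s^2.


R = v^2 * sin(2*theta) / g
Convert angle to radians: theta = 41.18 deg = 0.7187 rad
sin(2*theta) = sin(1.4375) = 0.9911
R = 26.02^2 * 0.9911 / 9.81
R = 677.0404 * 0.9911 / 9.81 = 68.4027 m

68.4027 m


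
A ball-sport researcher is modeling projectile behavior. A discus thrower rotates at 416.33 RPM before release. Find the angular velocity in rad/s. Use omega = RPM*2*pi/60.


omega = RPM * 2 * pi / 60
omega = 416.33 * 2 * 3.14159 / 60
omega = 2615.8785 / 60 = 43.598 rad/s

43.598 rad/s


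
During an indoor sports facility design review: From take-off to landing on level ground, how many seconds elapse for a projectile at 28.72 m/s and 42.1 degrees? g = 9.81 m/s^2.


T = 2*v*sin(theta)/g
sin(theta) = sin(42.1 deg) = 0.6704
T = 2*28.72*0.6704 / 9.81
T = 38.5093 / 9.81 = 3.9255 s

3.9255 s


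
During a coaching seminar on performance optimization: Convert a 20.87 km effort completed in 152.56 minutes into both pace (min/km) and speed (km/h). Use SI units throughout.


Pace = time / distance = 152.56 min / 20.87 km = 7.31 min/km
Speed = distance / time_in_hours = 20.87 / 2.5427 hr
Speed = 8.2079 km/h

7.31 min/km, 8.2079 km/h


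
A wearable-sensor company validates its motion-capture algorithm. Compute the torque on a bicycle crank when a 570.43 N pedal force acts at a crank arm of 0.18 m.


tau = F * d
tau = 570.43 * 0.18
tau = 102.6774 N*m

102.6774 N*m


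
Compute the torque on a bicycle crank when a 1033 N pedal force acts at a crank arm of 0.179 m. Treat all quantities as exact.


tau = F * d
tau = 1033 * 0.179
tau = 184.907 N*m

184.907 N*m


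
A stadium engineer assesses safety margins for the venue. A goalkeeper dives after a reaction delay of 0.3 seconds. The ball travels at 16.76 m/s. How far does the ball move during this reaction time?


d = v * t
d = 16.76 * 0.3
d = 5.028 m

5.028 m


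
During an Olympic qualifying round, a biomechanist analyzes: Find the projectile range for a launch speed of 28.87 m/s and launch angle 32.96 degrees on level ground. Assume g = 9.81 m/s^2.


R = v^2 * sin(2*theta) / g
Convert angle to radians: theta = 32.96 deg = 0.5753 rad
sin(2*theta) = sin(1.1505) = 0.913
R = 28.87^2 * 0.913 / 9.81
R = 833.4769 * 0.913 / 9.81 = 77.5683 m

77.5683 m


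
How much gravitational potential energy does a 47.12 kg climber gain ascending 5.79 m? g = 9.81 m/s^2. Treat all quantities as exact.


PE = m * g * h
PE = 47.12 * 9.81 * 5.79
PE = 462.2472 * 5.79 = 2676.4113 J

2676.4113 J
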